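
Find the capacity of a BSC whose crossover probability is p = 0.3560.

For BSC with error probability p:
C = 1 - H(p) where H(p) is binary entropy
H(0.3560) = -0.3560 × log₂(0.3560) - 0.6440 × log₂(0.6440)
H(p) = 0.9393
C = 1 - 0.9393 = 0.0607 bits/use


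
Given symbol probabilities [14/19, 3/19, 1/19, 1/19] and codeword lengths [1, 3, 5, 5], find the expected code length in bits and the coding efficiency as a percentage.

Average length L = Σ p_i × l_i = 1.7368 bits
Entropy H = 1.1923 bits
Efficiency η = H/L × 100% = 68.64%


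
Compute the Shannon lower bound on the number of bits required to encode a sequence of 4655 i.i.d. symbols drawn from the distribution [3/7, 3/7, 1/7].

Entropy H = 1.4488 bits/symbol
Minimum bits = H × n = 1.4488 × 4655
= 6744.24 bits


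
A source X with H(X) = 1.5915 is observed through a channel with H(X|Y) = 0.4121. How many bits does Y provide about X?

I(X;Y) = H(X) - H(X|Y)
I(X;Y) = 1.5915 - 0.4121 = 1.1794 bits


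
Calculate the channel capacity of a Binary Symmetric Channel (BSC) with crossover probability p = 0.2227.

For BSC with error probability p:
C = 1 - H(p) where H(p) is binary entropy
H(0.2227) = -0.2227 × log₂(0.2227) - 0.7773 × log₂(0.7773)
H(p) = 0.7651
C = 1 - 0.7651 = 0.2349 bits/use


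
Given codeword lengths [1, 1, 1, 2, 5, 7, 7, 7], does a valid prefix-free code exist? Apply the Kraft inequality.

Kraft inequality: Σ 2^(-l_i) ≤ 1 for prefix-free code
Calculating: 2^(-1) + 2^(-1) + 2^(-1) + 2^(-2) + 2^(-5) + 2^(-7) + 2^(-7) + 2^(-7)
= 0.5 + 0.5 + 0.5 + 0.25 + 0.03125 + 0.0078125 + 0.0078125 + 0.0078125
= 1.8047
Since 1.8047 > 1, prefix-free code does not exist


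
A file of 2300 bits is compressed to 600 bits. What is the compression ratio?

Compression ratio = Original / Compressed
= 2300 / 600 = 3.83:1


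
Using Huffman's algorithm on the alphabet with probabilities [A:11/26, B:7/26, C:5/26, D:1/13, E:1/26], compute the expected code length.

Huffman tree construction:
Combine smallest probabilities repeatedly
Resulting codes:
  A: 0 (length 1)
  B: 10 (length 2)
  C: 111 (length 3)
  D: 1101 (length 4)
  E: 1100 (length 4)
Average length = Σ p(s) × length(s) = 2.0000 bits


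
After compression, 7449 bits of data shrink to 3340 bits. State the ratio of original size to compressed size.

Compression ratio = Original / Compressed
= 7449 / 3340 = 2.23:1


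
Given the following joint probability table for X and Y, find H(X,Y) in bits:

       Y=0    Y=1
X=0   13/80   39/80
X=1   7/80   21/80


H(X,Y) = -Σ p(x,y) log₂ p(x,y)
  p(0,0)=13/80: -0.1625 × log₂(0.1625) = 0.4260
  p(0,1)=39/80: -0.4875 × log₂(0.4875) = 0.5053
  p(1,0)=7/80: -0.0875 × log₂(0.0875) = 0.3075
  p(1,1)=21/80: -0.2625 × log₂(0.2625) = 0.5065
H(X,Y) = 1.7453 bits


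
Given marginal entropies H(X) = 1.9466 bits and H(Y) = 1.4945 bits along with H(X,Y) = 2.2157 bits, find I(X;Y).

I(X;Y) = H(X) + H(Y) - H(X,Y)
I(X;Y) = 1.9466 + 1.4945 - 2.2157 = 1.2254 bits


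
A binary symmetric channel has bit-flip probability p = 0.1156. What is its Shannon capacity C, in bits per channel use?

For BSC with error probability p:
C = 1 - H(p) where H(p) is binary entropy
H(0.1156) = -0.1156 × log₂(0.1156) - 0.8844 × log₂(0.8844)
H(p) = 0.5166
C = 1 - 0.5166 = 0.4834 bits/use


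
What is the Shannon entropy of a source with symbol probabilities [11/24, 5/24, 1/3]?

H(X) = -Σ p(x) log₂ p(x)
  -11/24 × log₂(11/24) = 0.5159
  -5/24 × log₂(5/24) = 0.4715
  -1/3 × log₂(1/3) = 0.5283
H(X) = 1.5157 bits


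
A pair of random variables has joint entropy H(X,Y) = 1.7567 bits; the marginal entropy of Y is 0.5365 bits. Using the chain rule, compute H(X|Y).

Chain rule: H(X,Y) = H(X|Y) + H(Y)
H(X|Y) = H(X,Y) - H(Y) = 1.7567 - 0.5365 = 1.2202 bits


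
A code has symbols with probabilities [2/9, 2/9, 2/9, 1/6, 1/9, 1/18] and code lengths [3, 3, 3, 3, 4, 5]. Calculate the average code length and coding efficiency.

Average length L = Σ p_i × l_i = 3.2222 bits
Entropy H = 2.4613 bits
Efficiency η = H/L × 100% = 76.39%


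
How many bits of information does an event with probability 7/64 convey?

Information content I(x) = -log₂(p(x))
I = -log₂(7/64) = -log₂(0.1094)
I = 3.1926 bits


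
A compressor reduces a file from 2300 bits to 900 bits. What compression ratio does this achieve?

Compression ratio = Original / Compressed
= 2300 / 900 = 2.56:1


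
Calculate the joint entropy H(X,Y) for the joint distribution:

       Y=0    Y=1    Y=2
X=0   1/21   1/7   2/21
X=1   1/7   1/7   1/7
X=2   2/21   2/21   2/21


H(X,Y) = -Σ p(x,y) log₂ p(x,y)
  p(0,0)=1/21: -0.0476 × log₂(0.0476) = 0.2092
  p(0,1)=1/7: -0.1429 × log₂(0.1429) = 0.4011
  p(0,2)=2/21: -0.0952 × log₂(0.0952) = 0.3231
  p(1,0)=1/7: -0.1429 × log₂(0.1429) = 0.4011
  p(1,1)=1/7: -0.1429 × log₂(0.1429) = 0.4011
  p(1,2)=1/7: -0.1429 × log₂(0.1429) = 0.4011
  p(2,0)=2/21: -0.0952 × log₂(0.0952) = 0.3231
  p(2,1)=2/21: -0.0952 × log₂(0.0952) = 0.3231
  p(2,2)=2/21: -0.0952 × log₂(0.0952) = 0.3231
H(X,Y) = 3.1057 bits


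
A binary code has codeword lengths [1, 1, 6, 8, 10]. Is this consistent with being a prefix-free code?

Kraft inequality: Σ 2^(-l_i) ≤ 1 for prefix-free code
Calculating: 2^(-1) + 2^(-1) + 2^(-6) + 2^(-8) + 2^(-10)
= 0.5 + 0.5 + 0.015625 + 0.00390625 + 0.0009765625
= 1.0205
Since 1.0205 > 1, prefix-free code does not exist


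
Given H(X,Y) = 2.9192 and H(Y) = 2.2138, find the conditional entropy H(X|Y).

Chain rule: H(X,Y) = H(X|Y) + H(Y)
H(X|Y) = H(X,Y) - H(Y) = 2.9192 - 2.2138 = 0.7054 bits


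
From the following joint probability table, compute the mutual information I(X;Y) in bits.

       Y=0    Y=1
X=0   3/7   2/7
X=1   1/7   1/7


H(X) = 0.8631, H(Y) = 0.9852, H(X,Y) = 1.8424
I(X;Y) = H(X) + H(Y) - H(X,Y) = 0.0060 bits


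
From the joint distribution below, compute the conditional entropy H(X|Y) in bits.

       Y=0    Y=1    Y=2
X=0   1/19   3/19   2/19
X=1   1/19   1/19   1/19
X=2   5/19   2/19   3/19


H(X|Y) = Σ_y p(y) H(X|Y=y)
  p(Y=0) = 7/19, H(X|Y=0) = 1.1488
  p(Y=1) = 6/19, H(X|Y=1) = 1.4591
  p(Y=2) = 6/19, H(X|Y=2) = 1.4591
H(X|Y) = 0.3684×1.1488 + 0.3158×1.4591 + 0.3158×1.4591 = 1.3448 bits


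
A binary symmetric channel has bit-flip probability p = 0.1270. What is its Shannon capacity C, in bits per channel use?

For BSC with error probability p:
C = 1 - H(p) where H(p) is binary entropy
H(0.1270) = -0.1270 × log₂(0.1270) - 0.8730 × log₂(0.8730)
H(p) = 0.5492
C = 1 - 0.5492 = 0.4508 bits/use


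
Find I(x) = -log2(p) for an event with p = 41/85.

Information content I(x) = -log₂(p(x))
I = -log₂(41/85) = -log₂(0.4824)
I = 1.0518 bits


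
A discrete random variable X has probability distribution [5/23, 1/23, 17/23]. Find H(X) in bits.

H(X) = -Σ p(x) log₂ p(x)
  -5/23 × log₂(5/23) = 0.4786
  -1/23 × log₂(1/23) = 0.1967
  -17/23 × log₂(17/23) = 0.3223
H(X) = 0.9976 bits


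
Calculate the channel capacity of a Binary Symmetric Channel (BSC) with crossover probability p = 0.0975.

For BSC with error probability p:
C = 1 - H(p) where H(p) is binary entropy
H(0.0975) = -0.0975 × log₂(0.0975) - 0.9025 × log₂(0.9025)
H(p) = 0.4610
C = 1 - 0.4610 = 0.5390 bits/use


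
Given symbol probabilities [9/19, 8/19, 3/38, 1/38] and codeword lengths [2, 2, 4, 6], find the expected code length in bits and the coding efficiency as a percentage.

Average length L = Σ p_i × l_i = 2.2632 bits
Entropy H = 1.4634 bits
Efficiency η = H/L × 100% = 64.66%


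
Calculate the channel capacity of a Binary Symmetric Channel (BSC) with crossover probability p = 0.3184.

For BSC with error probability p:
C = 1 - H(p) where H(p) is binary entropy
H(0.3184) = -0.3184 × log₂(0.3184) - 0.6816 × log₂(0.6816)
H(p) = 0.9026
C = 1 - 0.9026 = 0.0974 bits/use


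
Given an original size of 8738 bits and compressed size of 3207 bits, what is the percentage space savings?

Space savings = (1 - Compressed/Original) × 100%
= (1 - 3207/8738) × 100%
= 63.30%


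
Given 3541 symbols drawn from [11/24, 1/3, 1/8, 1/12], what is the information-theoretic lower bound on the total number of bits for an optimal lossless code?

Entropy H = 1.7179 bits/symbol
Minimum bits = H × n = 1.7179 × 3541
= 6083.21 bits


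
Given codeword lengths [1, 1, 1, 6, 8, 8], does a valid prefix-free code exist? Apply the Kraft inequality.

Kraft inequality: Σ 2^(-l_i) ≤ 1 for prefix-free code
Calculating: 2^(-1) + 2^(-1) + 2^(-1) + 2^(-6) + 2^(-8) + 2^(-8)
= 0.5 + 0.5 + 0.5 + 0.015625 + 0.00390625 + 0.00390625
= 1.5234
Since 1.5234 > 1, prefix-free code does not exist


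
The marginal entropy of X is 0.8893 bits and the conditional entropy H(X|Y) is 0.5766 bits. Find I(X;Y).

I(X;Y) = H(X) - H(X|Y)
I(X;Y) = 0.8893 - 0.5766 = 0.3127 bits


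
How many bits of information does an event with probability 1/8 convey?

Information content I(x) = -log₂(p(x))
I = -log₂(1/8) = -log₂(0.1250)
I = 3.0000 bits


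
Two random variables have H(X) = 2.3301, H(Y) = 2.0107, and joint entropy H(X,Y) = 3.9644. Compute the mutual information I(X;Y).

I(X;Y) = H(X) + H(Y) - H(X,Y)
I(X;Y) = 2.3301 + 2.0107 - 3.9644 = 0.3764 bits


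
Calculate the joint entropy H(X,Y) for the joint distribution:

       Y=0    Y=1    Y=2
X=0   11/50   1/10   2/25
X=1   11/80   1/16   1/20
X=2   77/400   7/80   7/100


H(X,Y) = -Σ p(x,y) log₂ p(x,y)
  p(0,0)=11/50: -0.2200 × log₂(0.2200) = 0.4806
  p(0,1)=1/10: -0.1000 × log₂(0.1000) = 0.3322
  p(0,2)=2/25: -0.0800 × log₂(0.0800) = 0.2915
  p(1,0)=11/80: -0.1375 × log₂(0.1375) = 0.3936
  p(1,1)=1/16: -0.0625 × log₂(0.0625) = 0.2500
  p(1,2)=1/20: -0.0500 × log₂(0.0500) = 0.2161
  p(2,0)=77/400: -0.1925 × log₂(0.1925) = 0.4576
  p(2,1)=7/80: -0.0875 × log₂(0.0875) = 0.3075
  p(2,2)=7/100: -0.0700 × log₂(0.0700) = 0.2686
H(X,Y) = 2.9976 bits


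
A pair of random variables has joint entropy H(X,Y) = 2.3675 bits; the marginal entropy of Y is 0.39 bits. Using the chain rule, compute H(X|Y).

Chain rule: H(X,Y) = H(X|Y) + H(Y)
H(X|Y) = H(X,Y) - H(Y) = 2.3675 - 0.39 = 1.9775 bits


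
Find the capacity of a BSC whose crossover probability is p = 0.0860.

For BSC with error probability p:
C = 1 - H(p) where H(p) is binary entropy
H(0.0860) = -0.0860 × log₂(0.0860) - 0.9140 × log₂(0.9140)
H(p) = 0.4230
C = 1 - 0.4230 = 0.5770 bits/use


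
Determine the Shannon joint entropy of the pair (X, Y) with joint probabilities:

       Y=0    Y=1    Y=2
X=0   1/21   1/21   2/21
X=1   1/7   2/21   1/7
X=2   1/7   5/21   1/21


H(X,Y) = -Σ p(x,y) log₂ p(x,y)
  p(0,0)=1/21: -0.0476 × log₂(0.0476) = 0.2092
  p(0,1)=1/21: -0.0476 × log₂(0.0476) = 0.2092
  p(0,2)=2/21: -0.0952 × log₂(0.0952) = 0.3231
  p(1,0)=1/7: -0.1429 × log₂(0.1429) = 0.4011
  p(1,1)=2/21: -0.0952 × log₂(0.0952) = 0.3231
  p(1,2)=1/7: -0.1429 × log₂(0.1429) = 0.4011
  p(2,0)=1/7: -0.1429 × log₂(0.1429) = 0.4011
  p(2,1)=5/21: -0.2381 × log₂(0.2381) = 0.4929
  p(2,2)=1/21: -0.0476 × log₂(0.0476) = 0.2092
H(X,Y) = 2.9697 bits


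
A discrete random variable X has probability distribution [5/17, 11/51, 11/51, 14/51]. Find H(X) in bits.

H(X) = -Σ p(x) log₂ p(x)
  -5/17 × log₂(5/17) = 0.5193
  -11/51 × log₂(11/51) = 0.4773
  -11/51 × log₂(11/51) = 0.4773
  -14/51 × log₂(14/51) = 0.5120
H(X) = 1.9859 bits


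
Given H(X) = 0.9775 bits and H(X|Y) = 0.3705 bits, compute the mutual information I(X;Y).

I(X;Y) = H(X) - H(X|Y)
I(X;Y) = 0.9775 - 0.3705 = 0.607 bits


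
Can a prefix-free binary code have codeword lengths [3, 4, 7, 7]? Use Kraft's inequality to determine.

Kraft inequality: Σ 2^(-l_i) ≤ 1 for prefix-free code
Calculating: 2^(-3) + 2^(-4) + 2^(-7) + 2^(-7)
= 0.125 + 0.0625 + 0.0078125 + 0.0078125
= 0.2031
Since 0.2031 ≤ 1, prefix-free code exists


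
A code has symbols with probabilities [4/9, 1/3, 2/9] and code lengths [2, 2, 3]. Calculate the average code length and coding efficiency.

Average length L = Σ p_i × l_i = 2.2222 bits
Entropy H = 1.5305 bits
Efficiency η = H/L × 100% = 68.87%


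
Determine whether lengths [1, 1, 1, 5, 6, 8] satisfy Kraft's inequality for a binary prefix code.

Kraft inequality: Σ 2^(-l_i) ≤ 1 for prefix-free code
Calculating: 2^(-1) + 2^(-1) + 2^(-1) + 2^(-5) + 2^(-6) + 2^(-8)
= 0.5 + 0.5 + 0.5 + 0.03125 + 0.015625 + 0.00390625
= 1.5508
Since 1.5508 > 1, prefix-free code does not exist


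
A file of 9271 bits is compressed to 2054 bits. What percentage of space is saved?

Space savings = (1 - Compressed/Original) × 100%
= (1 - 2054/9271) × 100%
= 77.84%


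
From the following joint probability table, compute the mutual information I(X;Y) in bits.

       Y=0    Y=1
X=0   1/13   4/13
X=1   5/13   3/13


H(X) = 0.9612, H(Y) = 0.9957, H(X,Y) = 1.8262
I(X;Y) = H(X) + H(Y) - H(X,Y) = 0.1307 bits


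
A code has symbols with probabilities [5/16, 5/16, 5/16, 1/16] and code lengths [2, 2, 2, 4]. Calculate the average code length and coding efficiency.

Average length L = Σ p_i × l_i = 2.1250 bits
Entropy H = 1.8232 bits
Efficiency η = H/L × 100% = 85.80%


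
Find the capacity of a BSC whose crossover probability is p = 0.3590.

For BSC with error probability p:
C = 1 - H(p) where H(p) is binary entropy
H(0.3590) = -0.3590 × log₂(0.3590) - 0.6410 × log₂(0.6410)
H(p) = 0.9418
C = 1 - 0.9418 = 0.0582 bits/use


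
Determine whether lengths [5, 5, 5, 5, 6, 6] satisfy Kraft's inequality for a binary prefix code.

Kraft inequality: Σ 2^(-l_i) ≤ 1 for prefix-free code
Calculating: 2^(-5) + 2^(-5) + 2^(-5) + 2^(-5) + 2^(-6) + 2^(-6)
= 0.03125 + 0.03125 + 0.03125 + 0.03125 + 0.015625 + 0.015625
= 0.1562
Since 0.1562 ≤ 1, prefix-free code exists


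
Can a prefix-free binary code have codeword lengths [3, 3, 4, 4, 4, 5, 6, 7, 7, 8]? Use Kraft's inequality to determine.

Kraft inequality: Σ 2^(-l_i) ≤ 1 for prefix-free code
Calculating: 2^(-3) + 2^(-3) + 2^(-4) + 2^(-4) + 2^(-4) + 2^(-5) + 2^(-6) + 2^(-7) + 2^(-7) + 2^(-8)
= 0.125 + 0.125 + 0.0625 + 0.0625 + 0.0625 + 0.03125 + 0.015625 + 0.0078125 + 0.0078125 + 0.00390625
= 0.5039
Since 0.5039 ≤ 1, prefix-free code exists


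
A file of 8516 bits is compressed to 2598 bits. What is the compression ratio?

Compression ratio = Original / Compressed
= 8516 / 2598 = 3.28:1


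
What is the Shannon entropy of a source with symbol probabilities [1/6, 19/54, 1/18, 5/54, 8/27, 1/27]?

H(X) = -Σ p(x) log₂ p(x)
  -1/6 × log₂(1/6) = 0.4308
  -19/54 × log₂(19/54) = 0.5302
  -1/18 × log₂(1/18) = 0.2317
  -5/54 × log₂(5/54) = 0.3179
  -8/27 × log₂(8/27) = 0.5200
  -1/27 × log₂(1/27) = 0.1761
H(X) = 2.2067 bits


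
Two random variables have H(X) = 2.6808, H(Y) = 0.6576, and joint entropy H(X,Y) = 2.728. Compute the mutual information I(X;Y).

I(X;Y) = H(X) + H(Y) - H(X,Y)
I(X;Y) = 2.6808 + 0.6576 - 2.728 = 0.6104 bits


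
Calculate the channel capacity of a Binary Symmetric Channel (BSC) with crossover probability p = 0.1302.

For BSC with error probability p:
C = 1 - H(p) where H(p) is binary entropy
H(0.1302) = -0.1302 × log₂(0.1302) - 0.8698 × log₂(0.8698)
H(p) = 0.5580
C = 1 - 0.5580 = 0.4420 bits/use


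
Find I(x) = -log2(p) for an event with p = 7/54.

Information content I(x) = -log₂(p(x))
I = -log₂(7/54) = -log₂(0.1296)
I = 2.9475 bits


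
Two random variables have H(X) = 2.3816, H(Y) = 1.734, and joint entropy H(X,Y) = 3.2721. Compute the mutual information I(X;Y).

I(X;Y) = H(X) + H(Y) - H(X,Y)
I(X;Y) = 2.3816 + 1.734 - 3.2721 = 0.8435 bits


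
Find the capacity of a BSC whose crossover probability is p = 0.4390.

For BSC with error probability p:
C = 1 - H(p) where H(p) is binary entropy
H(0.4390) = -0.4390 × log₂(0.4390) - 0.5610 × log₂(0.5610)
H(p) = 0.9892
C = 1 - 0.9892 = 0.0108 bits/use


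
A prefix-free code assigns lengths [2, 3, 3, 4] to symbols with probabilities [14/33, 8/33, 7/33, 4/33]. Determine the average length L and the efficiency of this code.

Average length L = Σ p_i × l_i = 2.6970 bits
Entropy H = 1.8640 bits
Efficiency η = H/L × 100% = 69.11%


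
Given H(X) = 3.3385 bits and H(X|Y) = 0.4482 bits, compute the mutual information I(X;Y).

I(X;Y) = H(X) - H(X|Y)
I(X;Y) = 3.3385 - 0.4482 = 2.8903 bits


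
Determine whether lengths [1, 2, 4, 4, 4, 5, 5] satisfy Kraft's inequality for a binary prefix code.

Kraft inequality: Σ 2^(-l_i) ≤ 1 for prefix-free code
Calculating: 2^(-1) + 2^(-2) + 2^(-4) + 2^(-4) + 2^(-4) + 2^(-5) + 2^(-5)
= 0.5 + 0.25 + 0.0625 + 0.0625 + 0.0625 + 0.03125 + 0.03125
= 1.0000
Since 1.0000 ≤ 1, prefix-free code exists


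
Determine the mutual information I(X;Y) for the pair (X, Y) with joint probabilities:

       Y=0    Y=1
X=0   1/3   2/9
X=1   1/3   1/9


H(X) = 0.9911, H(Y) = 0.9183, H(X,Y) = 1.8911
I(X;Y) = H(X) + H(Y) - H(X,Y) = 0.0183 bits


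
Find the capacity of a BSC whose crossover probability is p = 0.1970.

For BSC with error probability p:
C = 1 - H(p) where H(p) is binary entropy
H(0.1970) = -0.1970 × log₂(0.1970) - 0.8030 × log₂(0.8030)
H(p) = 0.7159
C = 1 - 0.7159 = 0.2841 bits/use


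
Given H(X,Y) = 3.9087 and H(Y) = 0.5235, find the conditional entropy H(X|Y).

Chain rule: H(X,Y) = H(X|Y) + H(Y)
H(X|Y) = H(X,Y) - H(Y) = 3.9087 - 0.5235 = 3.3852 bits


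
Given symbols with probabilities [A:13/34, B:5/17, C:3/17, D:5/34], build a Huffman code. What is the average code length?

Huffman tree construction:
Combine smallest probabilities repeatedly
Resulting codes:
  A: 0 (length 1)
  B: 10 (length 2)
  C: 111 (length 3)
  D: 110 (length 3)
Average length = Σ p(s) × length(s) = 1.9412 bits


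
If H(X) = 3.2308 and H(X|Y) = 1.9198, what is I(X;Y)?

I(X;Y) = H(X) - H(X|Y)
I(X;Y) = 3.2308 - 1.9198 = 1.311 bits


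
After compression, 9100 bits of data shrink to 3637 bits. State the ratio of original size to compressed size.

Compression ratio = Original / Compressed
= 9100 / 3637 = 2.50:1


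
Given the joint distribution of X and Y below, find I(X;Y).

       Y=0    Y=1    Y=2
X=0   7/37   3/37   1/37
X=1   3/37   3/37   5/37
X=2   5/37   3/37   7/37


H(X) = 1.5686, H(Y) = 1.5544, H(X,Y) = 3.0056
I(X;Y) = H(X) + H(Y) - H(X,Y) = 0.1174 bits


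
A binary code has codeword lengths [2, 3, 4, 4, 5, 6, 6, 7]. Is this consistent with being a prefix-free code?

Kraft inequality: Σ 2^(-l_i) ≤ 1 for prefix-free code
Calculating: 2^(-2) + 2^(-3) + 2^(-4) + 2^(-4) + 2^(-5) + 2^(-6) + 2^(-6) + 2^(-7)
= 0.25 + 0.125 + 0.0625 + 0.0625 + 0.03125 + 0.015625 + 0.015625 + 0.0078125
= 0.5703
Since 0.5703 ≤ 1, prefix-free code exists


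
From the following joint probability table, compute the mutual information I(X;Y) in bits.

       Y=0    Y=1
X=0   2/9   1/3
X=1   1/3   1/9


H(X) = 0.9911, H(Y) = 0.9911, H(X,Y) = 1.8911
I(X;Y) = H(X) + H(Y) - H(X,Y) = 0.0911 bits


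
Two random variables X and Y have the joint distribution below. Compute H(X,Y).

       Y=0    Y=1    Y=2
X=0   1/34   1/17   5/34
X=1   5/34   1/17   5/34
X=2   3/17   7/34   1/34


H(X,Y) = -Σ p(x,y) log₂ p(x,y)
  p(0,0)=1/34: -0.0294 × log₂(0.0294) = 0.1496
  p(0,1)=1/17: -0.0588 × log₂(0.0588) = 0.2404
  p(0,2)=5/34: -0.1471 × log₂(0.1471) = 0.4067
  p(1,0)=5/34: -0.1471 × log₂(0.1471) = 0.4067
  p(1,1)=1/17: -0.0588 × log₂(0.0588) = 0.2404
  p(1,2)=5/34: -0.1471 × log₂(0.1471) = 0.4067
  p(2,0)=3/17: -0.1765 × log₂(0.1765) = 0.4416
  p(2,1)=7/34: -0.2059 × log₂(0.2059) = 0.4694
  p(2,2)=1/34: -0.0294 × log₂(0.0294) = 0.1496
H(X,Y) = 2.9113 bits


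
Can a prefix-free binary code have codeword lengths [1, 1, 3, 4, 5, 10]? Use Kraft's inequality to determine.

Kraft inequality: Σ 2^(-l_i) ≤ 1 for prefix-free code
Calculating: 2^(-1) + 2^(-1) + 2^(-3) + 2^(-4) + 2^(-5) + 2^(-10)
= 0.5 + 0.5 + 0.125 + 0.0625 + 0.03125 + 0.0009765625
= 1.2197
Since 1.2197 > 1, prefix-free code does not exist


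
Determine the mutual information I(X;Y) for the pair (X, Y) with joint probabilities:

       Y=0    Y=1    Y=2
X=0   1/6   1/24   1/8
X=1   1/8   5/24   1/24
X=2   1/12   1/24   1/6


H(X) = 1.5774, H(Y) = 1.5774, H(X,Y) = 2.9550
I(X;Y) = H(X) + H(Y) - H(X,Y) = 0.1999 bits


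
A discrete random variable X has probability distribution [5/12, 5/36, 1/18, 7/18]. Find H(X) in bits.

H(X) = -Σ p(x) log₂ p(x)
  -5/12 × log₂(5/12) = 0.5263
  -5/36 × log₂(5/36) = 0.3956
  -1/18 × log₂(1/18) = 0.2317
  -7/18 × log₂(7/18) = 0.5299
H(X) = 1.6834 bits


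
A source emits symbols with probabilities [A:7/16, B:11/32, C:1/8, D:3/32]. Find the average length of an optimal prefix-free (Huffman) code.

Huffman tree construction:
Combine smallest probabilities repeatedly
Resulting codes:
  A: 0 (length 1)
  B: 11 (length 2)
  C: 101 (length 3)
  D: 100 (length 3)
Average length = Σ p(s) × length(s) = 1.7812 bits


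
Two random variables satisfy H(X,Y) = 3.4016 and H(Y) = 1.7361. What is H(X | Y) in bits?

Chain rule: H(X,Y) = H(X|Y) + H(Y)
H(X|Y) = H(X,Y) - H(Y) = 3.4016 - 1.7361 = 1.6655 bits


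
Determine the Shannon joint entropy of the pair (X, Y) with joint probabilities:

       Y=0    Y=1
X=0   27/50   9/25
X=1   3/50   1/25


H(X,Y) = -Σ p(x,y) log₂ p(x,y)
  p(0,0)=27/50: -0.5400 × log₂(0.5400) = 0.4800
  p(0,1)=9/25: -0.3600 × log₂(0.3600) = 0.5306
  p(1,0)=3/50: -0.0600 × log₂(0.0600) = 0.2435
  p(1,1)=1/25: -0.0400 × log₂(0.0400) = 0.1858
H(X,Y) = 1.4399 bits


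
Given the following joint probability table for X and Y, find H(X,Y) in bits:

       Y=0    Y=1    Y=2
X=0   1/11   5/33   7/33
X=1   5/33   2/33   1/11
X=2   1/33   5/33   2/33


H(X,Y) = -Σ p(x,y) log₂ p(x,y)
  p(0,0)=1/11: -0.0909 × log₂(0.0909) = 0.3145
  p(0,1)=5/33: -0.1515 × log₂(0.1515) = 0.4125
  p(0,2)=7/33: -0.2121 × log₂(0.2121) = 0.4745
  p(1,0)=5/33: -0.1515 × log₂(0.1515) = 0.4125
  p(1,1)=2/33: -0.0606 × log₂(0.0606) = 0.2451
  p(1,2)=1/11: -0.0909 × log₂(0.0909) = 0.3145
  p(2,0)=1/33: -0.0303 × log₂(0.0303) = 0.1529
  p(2,1)=5/33: -0.1515 × log₂(0.1515) = 0.4125
  p(2,2)=2/33: -0.0606 × log₂(0.0606) = 0.2451
H(X,Y) = 2.9841 bits


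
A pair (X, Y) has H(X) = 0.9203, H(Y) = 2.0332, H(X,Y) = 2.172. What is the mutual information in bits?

I(X;Y) = H(X) + H(Y) - H(X,Y)
I(X;Y) = 0.9203 + 2.0332 - 2.172 = 0.7815 bits


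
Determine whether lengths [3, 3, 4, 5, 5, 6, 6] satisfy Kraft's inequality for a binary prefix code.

Kraft inequality: Σ 2^(-l_i) ≤ 1 for prefix-free code
Calculating: 2^(-3) + 2^(-3) + 2^(-4) + 2^(-5) + 2^(-5) + 2^(-6) + 2^(-6)
= 0.125 + 0.125 + 0.0625 + 0.03125 + 0.03125 + 0.015625 + 0.015625
= 0.4062
Since 0.4062 ≤ 1, prefix-free code exists


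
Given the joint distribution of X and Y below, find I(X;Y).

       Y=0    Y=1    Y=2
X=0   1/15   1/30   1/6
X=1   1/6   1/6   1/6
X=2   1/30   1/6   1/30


H(X) = 1.4984, H(Y) = 1.5700, H(X,Y) = 2.9053
I(X;Y) = H(X) + H(Y) - H(X,Y) = 0.1631 bits


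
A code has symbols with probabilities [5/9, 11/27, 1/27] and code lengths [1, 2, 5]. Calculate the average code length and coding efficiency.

Average length L = Σ p_i × l_i = 1.5556 bits
Entropy H = 1.1750 bits
Efficiency η = H/L × 100% = 75.54%


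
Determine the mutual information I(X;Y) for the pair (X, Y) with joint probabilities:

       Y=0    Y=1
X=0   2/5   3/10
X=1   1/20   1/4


H(X) = 0.8813, H(Y) = 0.9928, H(X,Y) = 1.7660
I(X;Y) = H(X) + H(Y) - H(X,Y) = 0.1081 bits


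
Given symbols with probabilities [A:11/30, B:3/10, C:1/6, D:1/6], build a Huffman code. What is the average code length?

Huffman tree construction:
Combine smallest probabilities repeatedly
Resulting codes:
  A: 0 (length 1)
  B: 10 (length 2)
  C: 110 (length 3)
  D: 111 (length 3)
Average length = Σ p(s) × length(s) = 1.9667 bits


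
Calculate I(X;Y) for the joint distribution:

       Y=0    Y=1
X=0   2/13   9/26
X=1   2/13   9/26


H(X) = 1.0000, H(Y) = 0.8905, H(X,Y) = 1.8905
I(X;Y) = H(X) + H(Y) - H(X,Y) = 0.0000 bits


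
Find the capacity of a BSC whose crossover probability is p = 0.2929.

For BSC with error probability p:
C = 1 - H(p) where H(p) is binary entropy
H(0.2929) = -0.2929 × log₂(0.2929) - 0.7071 × log₂(0.7071)
H(p) = 0.8724
C = 1 - 0.8724 = 0.1276 bits/use


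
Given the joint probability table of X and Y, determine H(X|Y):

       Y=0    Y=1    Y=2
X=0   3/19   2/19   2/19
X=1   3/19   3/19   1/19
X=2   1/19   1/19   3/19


H(X|Y) = Σ_y p(y) H(X|Y=y)
  p(Y=0) = 7/19, H(X|Y=0) = 1.4488
  p(Y=1) = 6/19, H(X|Y=1) = 1.4591
  p(Y=2) = 6/19, H(X|Y=2) = 1.4591
H(X|Y) = 0.3684×1.4488 + 0.3158×1.4591 + 0.3158×1.4591 = 1.4553 bits


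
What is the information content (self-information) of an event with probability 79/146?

Information content I(x) = -log₂(p(x))
I = -log₂(79/146) = -log₂(0.5411)
I = 0.8860 bits


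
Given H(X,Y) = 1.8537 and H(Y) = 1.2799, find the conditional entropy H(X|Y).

Chain rule: H(X,Y) = H(X|Y) + H(Y)
H(X|Y) = H(X,Y) - H(Y) = 1.8537 - 1.2799 = 0.5738 bits


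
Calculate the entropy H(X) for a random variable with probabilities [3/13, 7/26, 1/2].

H(X) = -Σ p(x) log₂ p(x)
  -3/13 × log₂(3/13) = 0.4882
  -7/26 × log₂(7/26) = 0.5097
  -1/2 × log₂(1/2) = 0.5000
H(X) = 1.4979 bits


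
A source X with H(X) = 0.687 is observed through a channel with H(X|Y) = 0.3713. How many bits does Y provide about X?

I(X;Y) = H(X) - H(X|Y)
I(X;Y) = 0.687 - 0.3713 = 0.3157 bits


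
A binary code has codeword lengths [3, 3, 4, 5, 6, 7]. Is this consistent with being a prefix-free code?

Kraft inequality: Σ 2^(-l_i) ≤ 1 for prefix-free code
Calculating: 2^(-3) + 2^(-3) + 2^(-4) + 2^(-5) + 2^(-6) + 2^(-7)
= 0.125 + 0.125 + 0.0625 + 0.03125 + 0.015625 + 0.0078125
= 0.3672
Since 0.3672 ≤ 1, prefix-free code exists


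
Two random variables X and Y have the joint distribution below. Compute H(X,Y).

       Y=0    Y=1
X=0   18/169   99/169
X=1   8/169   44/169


H(X,Y) = -Σ p(x,y) log₂ p(x,y)
  p(0,0)=18/169: -0.1065 × log₂(0.1065) = 0.3441
  p(0,1)=99/169: -0.5858 × log₂(0.5858) = 0.4520
  p(1,0)=8/169: -0.0473 × log₂(0.0473) = 0.2083
  p(1,1)=44/169: -0.2604 × log₂(0.2604) = 0.5055
H(X,Y) = 1.5099 bits


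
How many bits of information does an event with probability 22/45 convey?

Information content I(x) = -log₂(p(x))
I = -log₂(22/45) = -log₂(0.4889)
I = 1.0324 bits


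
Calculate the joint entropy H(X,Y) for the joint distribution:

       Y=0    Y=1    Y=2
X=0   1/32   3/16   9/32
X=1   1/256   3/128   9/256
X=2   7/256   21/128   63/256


H(X,Y) = -Σ p(x,y) log₂ p(x,y)
  p(0,0)=1/32: -0.0312 × log₂(0.0312) = 0.1562
  p(0,1)=3/16: -0.1875 × log₂(0.1875) = 0.4528
  p(0,2)=9/32: -0.2812 × log₂(0.2812) = 0.5147
  p(1,0)=1/256: -0.0039 × log₂(0.0039) = 0.0312
  p(1,1)=3/128: -0.0234 × log₂(0.0234) = 0.1269
  p(1,2)=9/256: -0.0352 × log₂(0.0352) = 0.1698
  p(2,0)=7/256: -0.0273 × log₂(0.0273) = 0.1420
  p(2,1)=21/128: -0.1641 × log₂(0.1641) = 0.4278
  p(2,2)=63/256: -0.2461 × log₂(0.2461) = 0.4978
H(X,Y) = 2.5193 bits


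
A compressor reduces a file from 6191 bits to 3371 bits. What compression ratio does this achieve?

Compression ratio = Original / Compressed
= 6191 / 3371 = 1.84:1


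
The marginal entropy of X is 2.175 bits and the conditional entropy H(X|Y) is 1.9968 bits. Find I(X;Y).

I(X;Y) = H(X) - H(X|Y)
I(X;Y) = 2.175 - 1.9968 = 0.1782 bits


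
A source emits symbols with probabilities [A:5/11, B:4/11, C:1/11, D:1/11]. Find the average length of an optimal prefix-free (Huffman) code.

Huffman tree construction:
Combine smallest probabilities repeatedly
Resulting codes:
  A: 0 (length 1)
  B: 11 (length 2)
  C: 100 (length 3)
  D: 101 (length 3)
Average length = Σ p(s) × length(s) = 1.7273 bits


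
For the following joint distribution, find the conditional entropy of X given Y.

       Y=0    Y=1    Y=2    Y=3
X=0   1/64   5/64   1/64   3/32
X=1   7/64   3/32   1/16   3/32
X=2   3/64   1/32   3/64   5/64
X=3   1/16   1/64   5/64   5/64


H(X|Y) = Σ_y p(y) H(X|Y=y)
  p(Y=0) = 15/64, H(X|Y=0) = 1.7465
  p(Y=1) = 7/32, H(X|Y=1) = 1.7274
  p(Y=2) = 13/64, H(X|Y=2) = 1.8262
  p(Y=3) = 11/32, H(X|Y=3) = 1.9940
H(X|Y) = 0.2344×1.7465 + 0.2188×1.7274 + 0.2031×1.8262 + 0.3438×1.9940 = 1.8436 bits


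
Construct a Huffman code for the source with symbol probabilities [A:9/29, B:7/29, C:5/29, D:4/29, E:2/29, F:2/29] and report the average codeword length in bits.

Huffman tree construction:
Combine smallest probabilities repeatedly
Resulting codes:
  A: 11 (length 2)
  B: 01 (length 2)
  C: 00 (length 2)
  D: 100 (length 3)
  E: 1010 (length 4)
  F: 1011 (length 4)
Average length = Σ p(s) × length(s) = 2.4138 bits


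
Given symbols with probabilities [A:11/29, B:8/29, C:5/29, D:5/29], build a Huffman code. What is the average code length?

Huffman tree construction:
Combine smallest probabilities repeatedly
Resulting codes:
  A: 0 (length 1)
  B: 10 (length 2)
  C: 110 (length 3)
  D: 111 (length 3)
Average length = Σ p(s) × length(s) = 1.9655 bits


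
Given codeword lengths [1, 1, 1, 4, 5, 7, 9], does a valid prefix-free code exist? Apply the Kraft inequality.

Kraft inequality: Σ 2^(-l_i) ≤ 1 for prefix-free code
Calculating: 2^(-1) + 2^(-1) + 2^(-1) + 2^(-4) + 2^(-5) + 2^(-7) + 2^(-9)
= 0.5 + 0.5 + 0.5 + 0.0625 + 0.03125 + 0.0078125 + 0.001953125
= 1.6035
Since 1.6035 > 1, prefix-free code does not exist


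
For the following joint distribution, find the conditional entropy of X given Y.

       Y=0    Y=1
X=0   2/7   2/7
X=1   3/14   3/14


H(X|Y) = Σ_y p(y) H(X|Y=y)
  p(Y=0) = 1/2, H(X|Y=0) = 0.9852
  p(Y=1) = 1/2, H(X|Y=1) = 0.9852
H(X|Y) = 0.5000×0.9852 + 0.5000×0.9852 = 0.9852 bits


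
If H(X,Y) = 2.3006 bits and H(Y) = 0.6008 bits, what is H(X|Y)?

Chain rule: H(X,Y) = H(X|Y) + H(Y)
H(X|Y) = H(X,Y) - H(Y) = 2.3006 - 0.6008 = 1.6998 bits


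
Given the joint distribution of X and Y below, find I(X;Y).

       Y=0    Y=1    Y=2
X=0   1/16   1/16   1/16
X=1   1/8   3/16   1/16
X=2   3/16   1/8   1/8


H(X) = 1.5052, H(Y) = 1.5613, H(X,Y) = 3.0306
I(X;Y) = H(X) + H(Y) - H(X,Y) = 0.0359 bits


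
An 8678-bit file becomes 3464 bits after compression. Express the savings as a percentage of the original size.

Space savings = (1 - Compressed/Original) × 100%
= (1 - 3464/8678) × 100%
= 60.08%


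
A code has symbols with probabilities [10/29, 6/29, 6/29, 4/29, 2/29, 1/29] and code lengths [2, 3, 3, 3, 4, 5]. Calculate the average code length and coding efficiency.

Average length L = Σ p_i × l_i = 2.7931 bits
Entropy H = 2.2980 bits
Efficiency η = H/L × 100% = 82.27%


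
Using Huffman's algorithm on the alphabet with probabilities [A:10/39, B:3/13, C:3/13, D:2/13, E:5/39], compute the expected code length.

Huffman tree construction:
Combine smallest probabilities repeatedly
Resulting codes:
  A: 10 (length 2)
  B: 00 (length 2)
  C: 01 (length 2)
  D: 111 (length 3)
  E: 110 (length 3)
Average length = Σ p(s) × length(s) = 2.2821 bits


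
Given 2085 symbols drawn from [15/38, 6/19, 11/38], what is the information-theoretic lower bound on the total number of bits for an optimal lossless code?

Entropy H = 1.5722 bits/symbol
Minimum bits = H × n = 1.5722 × 2085
= 3278.09 bits


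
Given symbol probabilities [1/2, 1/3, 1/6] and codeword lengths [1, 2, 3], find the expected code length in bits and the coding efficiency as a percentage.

Average length L = Σ p_i × l_i = 1.6667 bits
Entropy H = 1.4591 bits
Efficiency η = H/L × 100% = 87.55%


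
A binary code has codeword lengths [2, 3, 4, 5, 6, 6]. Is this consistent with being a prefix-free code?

Kraft inequality: Σ 2^(-l_i) ≤ 1 for prefix-free code
Calculating: 2^(-2) + 2^(-3) + 2^(-4) + 2^(-5) + 2^(-6) + 2^(-6)
= 0.25 + 0.125 + 0.0625 + 0.03125 + 0.015625 + 0.015625
= 0.5000
Since 0.5000 ≤ 1, prefix-free code exists


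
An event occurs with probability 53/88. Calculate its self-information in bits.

Information content I(x) = -log₂(p(x))
I = -log₂(53/88) = -log₂(0.6023)
I = 0.7315 bits


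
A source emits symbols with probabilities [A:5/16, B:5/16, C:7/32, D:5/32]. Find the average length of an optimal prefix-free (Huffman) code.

Huffman tree construction:
Combine smallest probabilities repeatedly
Resulting codes:
  A: 10 (length 2)
  B: 11 (length 2)
  C: 01 (length 2)
  D: 00 (length 2)
Average length = Σ p(s) × length(s) = 2.0000 bits


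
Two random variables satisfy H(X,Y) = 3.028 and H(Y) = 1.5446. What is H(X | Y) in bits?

Chain rule: H(X,Y) = H(X|Y) + H(Y)
H(X|Y) = H(X,Y) - H(Y) = 3.028 - 1.5446 = 1.4834 bits


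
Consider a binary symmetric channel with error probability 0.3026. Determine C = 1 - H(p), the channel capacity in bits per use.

For BSC with error probability p:
C = 1 - H(p) where H(p) is binary entropy
H(0.3026) = -0.3026 × log₂(0.3026) - 0.6974 × log₂(0.6974)
H(p) = 0.8844
C = 1 - 0.8844 = 0.1156 bits/use


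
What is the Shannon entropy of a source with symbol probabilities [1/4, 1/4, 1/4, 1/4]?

H(X) = -Σ p(x) log₂ p(x)
  -1/4 × log₂(1/4) = 0.5000
  -1/4 × log₂(1/4) = 0.5000
  -1/4 × log₂(1/4) = 0.5000
  -1/4 × log₂(1/4) = 0.5000
H(X) = 2.0000 bits


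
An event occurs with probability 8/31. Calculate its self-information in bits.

Information content I(x) = -log₂(p(x))
I = -log₂(8/31) = -log₂(0.2581)
I = 1.9542 bits


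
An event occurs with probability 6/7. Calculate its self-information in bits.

Information content I(x) = -log₂(p(x))
I = -log₂(6/7) = -log₂(0.8571)
I = 0.2224 bits


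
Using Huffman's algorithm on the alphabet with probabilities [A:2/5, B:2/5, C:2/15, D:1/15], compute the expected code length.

Huffman tree construction:
Combine smallest probabilities repeatedly
Resulting codes:
  A: 11 (length 2)
  B: 0 (length 1)
  C: 101 (length 3)
  D: 100 (length 3)
Average length = Σ p(s) × length(s) = 1.8000 bits


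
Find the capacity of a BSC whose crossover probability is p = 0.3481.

For BSC with error probability p:
C = 1 - H(p) where H(p) is binary entropy
H(0.3481) = -0.3481 × log₂(0.3481) - 0.6519 × log₂(0.6519)
H(p) = 0.9324
C = 1 - 0.9324 = 0.0676 bits/use


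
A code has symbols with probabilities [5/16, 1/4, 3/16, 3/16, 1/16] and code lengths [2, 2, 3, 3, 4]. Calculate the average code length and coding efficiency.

Average length L = Σ p_i × l_i = 2.5000 bits
Entropy H = 2.1800 bits
Efficiency η = H/L × 100% = 87.20%


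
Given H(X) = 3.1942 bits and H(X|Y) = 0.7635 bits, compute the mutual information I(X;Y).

I(X;Y) = H(X) - H(X|Y)
I(X;Y) = 3.1942 - 0.7635 = 2.4307 bits


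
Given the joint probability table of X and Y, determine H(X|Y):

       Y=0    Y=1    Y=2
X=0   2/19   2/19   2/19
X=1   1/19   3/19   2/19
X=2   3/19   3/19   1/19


H(X|Y) = Σ_y p(y) H(X|Y=y)
  p(Y=0) = 6/19, H(X|Y=0) = 1.4591
  p(Y=1) = 8/19, H(X|Y=1) = 1.5613
  p(Y=2) = 5/19, H(X|Y=2) = 1.5219
H(X|Y) = 0.3158×1.4591 + 0.4211×1.5613 + 0.2632×1.5219 = 1.5187 bits


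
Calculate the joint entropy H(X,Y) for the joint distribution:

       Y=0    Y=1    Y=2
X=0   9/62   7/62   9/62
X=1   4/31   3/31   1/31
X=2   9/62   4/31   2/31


H(X,Y) = -Σ p(x,y) log₂ p(x,y)
  p(0,0)=9/62: -0.1452 × log₂(0.1452) = 0.4042
  p(0,1)=7/62: -0.1129 × log₂(0.1129) = 0.3553
  p(0,2)=9/62: -0.1452 × log₂(0.1452) = 0.4042
  p(1,0)=4/31: -0.1290 × log₂(0.1290) = 0.3812
  p(1,1)=3/31: -0.0968 × log₂(0.0968) = 0.3261
  p(1,2)=1/31: -0.0323 × log₂(0.0323) = 0.1598
  p(2,0)=9/62: -0.1452 × log₂(0.1452) = 0.4042
  p(2,1)=4/31: -0.1290 × log₂(0.1290) = 0.3812
  p(2,2)=2/31: -0.0645 × log₂(0.0645) = 0.2551
H(X,Y) = 3.0711 bits


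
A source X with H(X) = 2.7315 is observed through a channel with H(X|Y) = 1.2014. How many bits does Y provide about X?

I(X;Y) = H(X) - H(X|Y)
I(X;Y) = 2.7315 - 1.2014 = 1.5301 bits


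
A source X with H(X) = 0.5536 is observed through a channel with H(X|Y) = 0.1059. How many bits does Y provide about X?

I(X;Y) = H(X) - H(X|Y)
I(X;Y) = 0.5536 - 0.1059 = 0.4477 bits


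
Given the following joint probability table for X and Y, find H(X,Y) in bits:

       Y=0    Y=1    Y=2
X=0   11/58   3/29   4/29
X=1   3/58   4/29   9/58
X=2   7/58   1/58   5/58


H(X,Y) = -Σ p(x,y) log₂ p(x,y)
  p(0,0)=11/58: -0.1897 × log₂(0.1897) = 0.4549
  p(0,1)=3/29: -0.1034 × log₂(0.1034) = 0.3386
  p(0,2)=4/29: -0.1379 × log₂(0.1379) = 0.3942
  p(1,0)=3/58: -0.0517 × log₂(0.0517) = 0.2210
  p(1,1)=4/29: -0.1379 × log₂(0.1379) = 0.3942
  p(1,2)=9/58: -0.1552 × log₂(0.1552) = 0.4171
  p(2,0)=7/58: -0.1207 × log₂(0.1207) = 0.3682
  p(2,1)=1/58: -0.0172 × log₂(0.0172) = 0.1010
  p(2,2)=5/58: -0.0862 × log₂(0.0862) = 0.3048
H(X,Y) = 2.9940 bits


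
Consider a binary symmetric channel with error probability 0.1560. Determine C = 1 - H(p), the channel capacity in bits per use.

For BSC with error probability p:
C = 1 - H(p) where H(p) is binary entropy
H(0.1560) = -0.1560 × log₂(0.1560) - 0.8440 × log₂(0.8440)
H(p) = 0.6247
C = 1 - 0.6247 = 0.3753 bits/use


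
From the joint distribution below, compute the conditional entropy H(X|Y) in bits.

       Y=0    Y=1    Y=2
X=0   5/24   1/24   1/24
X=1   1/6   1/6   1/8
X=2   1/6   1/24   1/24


H(X|Y) = Σ_y p(y) H(X|Y=y)
  p(Y=0) = 13/24, H(X|Y=0) = 1.5766
  p(Y=1) = 1/4, H(X|Y=1) = 1.2516
  p(Y=2) = 5/24, H(X|Y=2) = 1.3710
H(X|Y) = 0.5417×1.5766 + 0.2500×1.2516 + 0.2083×1.3710 = 1.4525 bits


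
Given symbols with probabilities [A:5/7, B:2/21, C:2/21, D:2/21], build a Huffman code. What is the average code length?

Huffman tree construction:
Combine smallest probabilities repeatedly
Resulting codes:
  A: 1 (length 1)
  B: 010 (length 3)
  C: 011 (length 3)
  D: 00 (length 2)
Average length = Σ p(s) × length(s) = 1.4762 bits


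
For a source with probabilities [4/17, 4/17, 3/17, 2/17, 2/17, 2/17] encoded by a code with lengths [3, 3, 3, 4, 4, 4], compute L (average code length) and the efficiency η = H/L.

Average length L = Σ p_i × l_i = 3.3529 bits
Entropy H = 2.5136 bits
Efficiency η = H/L × 100% = 74.97%


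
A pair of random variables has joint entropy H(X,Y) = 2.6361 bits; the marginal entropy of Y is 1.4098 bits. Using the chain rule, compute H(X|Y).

Chain rule: H(X,Y) = H(X|Y) + H(Y)
H(X|Y) = H(X,Y) - H(Y) = 2.6361 - 1.4098 = 1.2263 bits


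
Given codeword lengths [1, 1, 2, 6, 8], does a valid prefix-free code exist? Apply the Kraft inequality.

Kraft inequality: Σ 2^(-l_i) ≤ 1 for prefix-free code
Calculating: 2^(-1) + 2^(-1) + 2^(-2) + 2^(-6) + 2^(-8)
= 0.5 + 0.5 + 0.25 + 0.015625 + 0.00390625
= 1.2695
Since 1.2695 > 1, prefix-free code does not exist


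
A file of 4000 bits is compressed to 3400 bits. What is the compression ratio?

Compression ratio = Original / Compressed
= 4000 / 3400 = 1.18:1


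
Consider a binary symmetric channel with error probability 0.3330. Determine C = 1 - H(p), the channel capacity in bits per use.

For BSC with error probability p:
C = 1 - H(p) where H(p) is binary entropy
H(0.3330) = -0.3330 × log₂(0.3330) - 0.6670 × log₂(0.6670)
H(p) = 0.9180
C = 1 - 0.9180 = 0.0820 bits/use


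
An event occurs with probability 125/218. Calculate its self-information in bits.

Information content I(x) = -log₂(p(x))
I = -log₂(125/218) = -log₂(0.5734)
I = 0.8024 bits


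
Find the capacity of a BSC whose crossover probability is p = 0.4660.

For BSC with error probability p:
C = 1 - H(p) where H(p) is binary entropy
H(0.4660) = -0.4660 × log₂(0.4660) - 0.5340 × log₂(0.5340)
H(p) = 0.9967
C = 1 - 0.9967 = 0.0033 bits/use
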